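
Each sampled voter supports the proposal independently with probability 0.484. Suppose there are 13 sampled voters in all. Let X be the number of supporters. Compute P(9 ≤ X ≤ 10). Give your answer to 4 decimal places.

X ~ Binomial(13, 0.484); P(9 ≤ X ≤ 10) = Σ C(13,k) p^k (1−p)^(13−k) over k:
  k=9: C(13,9)·0.484^9·0.516^4 = 0.073878
  k=10: C(13,10)·0.484^10·0.516^3 = 0.027718
Total = 0.101596

0.1016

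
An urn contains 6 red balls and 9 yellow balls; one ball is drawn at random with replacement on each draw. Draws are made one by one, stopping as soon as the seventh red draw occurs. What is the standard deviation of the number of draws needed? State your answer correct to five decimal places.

Y = total draws until the seventh success; negative binomial with r=7, p=0.40.
SD(Y) = √[r(1−p)/p²] = √(26.2500000) = 5.1234754

5.12348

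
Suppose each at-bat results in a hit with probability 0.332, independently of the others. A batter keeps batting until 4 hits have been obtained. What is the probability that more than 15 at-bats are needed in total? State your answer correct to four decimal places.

0.2124

Needing more than 15 at-bats ⇔ fewer than 4 successes in the first 15. With X ~ Binomial(15, 0.332), P(Y > 15) = P(X ≤ 3).
  k=0: C(15,0)·0.332^0·0.668^15 = 0.002353
  k=1: C(15,1)·0.332^1·0.668^14 = 0.017543
  k=2: C(15,2)·0.332^2·0.668^13 = 0.061032
  k=3: C(15,3)·0.332^3·0.668^12 = 0.131445
P(X ≤ 3) = 0.212373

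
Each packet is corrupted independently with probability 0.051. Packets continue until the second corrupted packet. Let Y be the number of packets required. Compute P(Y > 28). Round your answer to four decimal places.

0.5784

Needing more than 28 packets ⇔ fewer than 2 successes in the first 28. With X ~ Binomial(28, 0.051), P(Y > 28) = P(X ≤ 1).
  k=0: C(28,0)·0.051^0·0.949^28 = 0.230916
  k=1: C(28,1)·0.051^1·0.949^27 = 0.347469
P(X ≤ 1) = 0.578385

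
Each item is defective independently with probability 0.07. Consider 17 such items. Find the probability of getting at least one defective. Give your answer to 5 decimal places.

0.70879

P(at least one) = 1 − P(none) = 1 − (1 − 0.07)^17
= 1 − 0.2912126 = 0.7087874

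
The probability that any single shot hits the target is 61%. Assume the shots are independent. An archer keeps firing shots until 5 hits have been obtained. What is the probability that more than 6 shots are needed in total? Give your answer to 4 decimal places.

0.7508

Needing more than 6 shots ⇔ fewer than 5 successes in the first 6. With X ~ Binomial(6, 0.61), P(Y > 6) = P(X ≤ 4).
  k=0: C(6,0)·0.61^0·0.39^6 = 0.003519
  k=1: C(6,1)·0.61^1·0.39^5 = 0.033022
  k=2: C(6,2)·0.61^2·0.39^4 = 0.129125
  k=3: C(6,3)·0.61^3·0.39^3 = 0.269286
  k=4: C(6,4)·0.61^4·0.39^2 = 0.315893
P(X ≤ 4) = 0.750844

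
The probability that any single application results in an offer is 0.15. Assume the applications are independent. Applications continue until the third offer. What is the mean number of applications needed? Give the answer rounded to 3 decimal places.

20.000

Y = total applications until the third success; negative binomial with r=3, p=0.15.
E[Y] = r / p = 3 / 0.15 = 20.00000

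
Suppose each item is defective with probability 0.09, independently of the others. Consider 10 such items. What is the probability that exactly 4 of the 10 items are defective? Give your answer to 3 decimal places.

X ~ Binomial(n=10, p=0.09).
P(X=4) = C(10,4) · p^4 · (1−p)^6
= 210 · 6.561e-05 · 0.56787 = 0.00782

0.008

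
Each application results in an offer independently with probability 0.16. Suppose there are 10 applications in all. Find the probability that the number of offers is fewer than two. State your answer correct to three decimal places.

X ~ Binomial(10, 0.16); P(X ≤ 1) = Σ C(10,k) p^k (1−p)^(10−k) over k:
  k=0: C(10,0)·0.16^0·0.84^10 = 0.17490
  k=1: C(10,1)·0.16^1·0.84^9 = 0.33315
Total = 0.50805

0.508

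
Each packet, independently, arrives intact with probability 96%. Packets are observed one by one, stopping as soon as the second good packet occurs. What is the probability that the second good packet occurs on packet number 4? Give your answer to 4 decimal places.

0.0044

Y = trial on which the second success occurs; negative binomial, r=2, p=0.96.
P(Y=4) = C(3,1) · p^2 · (1−p)^2
= 3 · 0.9216 · 0.0016 = 0.004424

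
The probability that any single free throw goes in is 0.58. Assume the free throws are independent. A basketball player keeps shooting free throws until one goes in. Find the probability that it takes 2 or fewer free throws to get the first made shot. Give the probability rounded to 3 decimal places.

0.824

Y = number of free throws to the first success; geometric, p = 0.58.
P(Y ≤ 2) = 1 − (1−p)^2 = 1 − 0.17640 = 0.82360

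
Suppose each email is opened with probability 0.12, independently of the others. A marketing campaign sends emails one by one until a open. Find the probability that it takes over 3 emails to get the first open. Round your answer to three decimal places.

0.681

Y = number of emails to the first success; geometric, p = 0.12.
P(Y > 3) = P(first 3 all fail) = (1−p)^3 = 0.68147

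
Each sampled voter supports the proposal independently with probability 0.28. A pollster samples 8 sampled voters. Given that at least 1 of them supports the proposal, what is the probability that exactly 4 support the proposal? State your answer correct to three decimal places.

0.125

X ~ Binomial(8, 0.28). Want P(X=4 | X≥1) = P(X=4) / P(X≥1).
P(X=4) = C(8,4)·0.28^4·0.72^4 = 0.11563
P(X≥1) = 1 − 0.07222 = 0.92778
Ratio = 0.11563 / 0.92778 = 0.12463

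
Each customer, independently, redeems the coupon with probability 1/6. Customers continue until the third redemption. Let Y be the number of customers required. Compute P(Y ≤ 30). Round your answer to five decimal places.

0.89721

Finishing within 30 customers ⇔ at least 3 successes in the first 30. With X ~ Binomial(30, 0.166667), P(Y ≤ 30) = 1 − P(X ≤ 2).
  k=0: C(30,0)·0.166667^0·0.833333^30 = 0.0042127
  k=1: C(30,1)·0.166667^1·0.833333^29 = 0.0252763
  k=2: C(30,2)·0.166667^2·0.833333^28 = 0.0733013
1 − 0.1027904 = 0.8972096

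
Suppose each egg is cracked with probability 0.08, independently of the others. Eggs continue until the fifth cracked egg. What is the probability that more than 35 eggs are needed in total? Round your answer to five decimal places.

Needing more than 35 eggs ⇔ fewer than 5 successes in the first 35. With X ~ Binomial(35, 0.08), P(Y > 35) = P(X ≤ 4).
  k=0: C(35,0)·0.08^0·0.92^35 = 0.0540224
  k=1: C(35,1)·0.08^1·0.92^34 = 0.1644160
  k=2: C(35,2)·0.08^2·0.92^33 = 0.2430498
  k=3: C(35,3)·0.08^3·0.92^32 = 0.2324824
  k=4: C(35,4)·0.08^4·0.92^31 = 0.1617269
P(X ≤ 4) = 0.8556975

0.85570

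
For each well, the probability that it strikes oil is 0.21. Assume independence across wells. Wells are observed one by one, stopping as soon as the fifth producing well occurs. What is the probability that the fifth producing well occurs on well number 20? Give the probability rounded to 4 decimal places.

Y = trial on which the fifth success occurs; negative binomial, r=5, p=0.21.
P(Y=20) = C(19,4) · p^5 · (1−p)^15
= 3876 · 0.00040841 · 0.029134 = 0.046120

0.0461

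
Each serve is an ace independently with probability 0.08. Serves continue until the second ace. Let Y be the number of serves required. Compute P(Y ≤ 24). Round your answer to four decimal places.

0.5827

Finishing within 24 serves ⇔ at least 2 successes in the first 24. With X ~ Binomial(24, 0.08), P(Y ≤ 24) = 1 − P(X ≤ 1).
  k=0: C(24,0)·0.08^0·0.92^24 = 0.135179
  k=1: C(24,1)·0.08^1·0.92^23 = 0.282112
1 − 0.417290 = 0.582710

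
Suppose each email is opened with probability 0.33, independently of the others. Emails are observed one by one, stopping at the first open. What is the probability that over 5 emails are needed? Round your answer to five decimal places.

0.13501

Y = number of emails to the first success; geometric, p = 0.33.
P(Y > 5) = P(first 5 all fail) = (1−p)^5 = 0.1350125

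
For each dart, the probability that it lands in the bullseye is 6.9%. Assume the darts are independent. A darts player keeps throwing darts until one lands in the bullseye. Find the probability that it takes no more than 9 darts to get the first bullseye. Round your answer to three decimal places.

0.475

Y = number of darts to the first success; geometric, p = 0.069.
P(Y ≤ 9) = 1 − (1−p)^9 = 1 − 0.52547 = 0.47453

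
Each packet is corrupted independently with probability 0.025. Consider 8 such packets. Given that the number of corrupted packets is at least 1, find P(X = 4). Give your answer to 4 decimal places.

X ~ Binomial(8, 0.025). Want P(X=4 | X≥1) = P(X=4) / P(X≥1).
P(X=4) = C(8,4)·0.025^4·0.975^4 = 0.000025
P(X≥1) = 1 − 0.816652 = 0.183348
Ratio = 0.000025 / 0.183348 = 0.000135

0.0001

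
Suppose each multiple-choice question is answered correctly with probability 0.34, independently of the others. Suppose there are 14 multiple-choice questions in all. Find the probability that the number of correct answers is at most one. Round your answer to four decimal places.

X ~ Binomial(14, 0.34); P(X ≤ 1) = Σ C(14,k) p^k (1−p)^(14−k) over k:
  k=0: C(14,0)·0.34^0·0.66^14 = 0.002976
  k=1: C(14,1)·0.34^1·0.66^13 = 0.021462
Total = 0.024438

0.0244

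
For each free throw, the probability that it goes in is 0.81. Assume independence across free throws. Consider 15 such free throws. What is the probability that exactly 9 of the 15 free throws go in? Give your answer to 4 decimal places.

0.0353

X ~ Binomial(n=15, p=0.81).
P(X=9) = C(15,9) · p^9 · (1−p)^6
= 5005 · 0.15009 · 4.7046e-05 = 0.035342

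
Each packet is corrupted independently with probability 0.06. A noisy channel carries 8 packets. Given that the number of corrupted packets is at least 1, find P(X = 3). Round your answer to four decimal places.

X ~ Binomial(8, 0.06). Want P(X=3 | X≥1) = P(X=3) / P(X≥1).
P(X=3) = C(8,3)·0.06^3·0.94^5 = 0.008877
P(X≥1) = 1 − 0.609569 = 0.390431
Ratio = 0.008877 / 0.390431 = 0.022737

0.0227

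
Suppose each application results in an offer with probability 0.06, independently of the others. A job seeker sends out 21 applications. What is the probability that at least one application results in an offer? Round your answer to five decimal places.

P(at least one) = 1 − P(none) = 1 − (1 − 0.06)^21
= 1 − 0.2726999 = 0.7273001

0.72730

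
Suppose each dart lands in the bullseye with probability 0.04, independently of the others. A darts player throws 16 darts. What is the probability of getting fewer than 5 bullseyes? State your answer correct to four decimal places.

0.9997

X ~ Binomial(16, 0.04); P(X ≤ 4) = Σ C(16,k) p^k (1−p)^(16−k) over k:
  k=0: C(16,0)·0.04^0·0.96^16 = 0.520403
  k=1: C(16,1)·0.04^1·0.96^15 = 0.346935
  k=2: C(16,2)·0.04^2·0.96^14 = 0.108417
  k=3: C(16,3)·0.04^3·0.96^13 = 0.021081
  k=4: C(16,4)·0.04^4·0.96^12 = 0.002855
Total = 0.999691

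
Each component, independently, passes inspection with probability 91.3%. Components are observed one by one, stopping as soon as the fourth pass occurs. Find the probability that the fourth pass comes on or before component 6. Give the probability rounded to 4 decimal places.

Finishing within 6 components ⇔ at least 4 successes in the first 6. With X ~ Binomial(6, 0.913), P(Y ≤ 6) = 1 − P(X ≤ 3).
  k=0: C(6,0)·0.913^0·0.087^6 = 0.000000
  k=1: C(6,1)·0.913^1·0.087^5 = 0.000027
  k=2: C(6,2)·0.913^2·0.087^4 = 0.000716
  k=3: C(6,3)·0.913^3·0.087^3 = 0.010023
1 − 0.010767 = 0.989233

0.9892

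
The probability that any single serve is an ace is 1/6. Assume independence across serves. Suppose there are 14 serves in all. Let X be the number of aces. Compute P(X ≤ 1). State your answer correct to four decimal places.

X ~ Binomial(14, 0.166667); P(X ≤ 1) = Σ C(14,k) p^k (1−p)^(14−k) over k:
  k=0: C(14,0)·0.166667^0·0.833333^14 = 0.077887
  k=1: C(14,1)·0.166667^1·0.833333^13 = 0.218082
Total = 0.295969

0.2960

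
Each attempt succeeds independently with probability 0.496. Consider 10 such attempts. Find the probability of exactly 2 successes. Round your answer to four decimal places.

X ~ Binomial(n=10, p=0.496).
P(X=2) = C(10,2) · p^2 · (1−p)^8
= 45 · 0.24602 · 0.0041634 = 0.046091

0.0461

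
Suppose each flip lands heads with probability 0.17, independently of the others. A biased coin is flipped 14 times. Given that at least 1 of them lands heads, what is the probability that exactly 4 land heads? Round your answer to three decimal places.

X ~ Binomial(14, 0.17). Want P(X=4 | X≥1) = P(X=4) / P(X≥1).
P(X=4) = C(14,4)·0.17^4·0.83^10 = 0.12972
P(X≥1) = 1 − 0.07364 = 0.92636
Ratio = 0.12972 / 0.92636 = 0.14003

0.140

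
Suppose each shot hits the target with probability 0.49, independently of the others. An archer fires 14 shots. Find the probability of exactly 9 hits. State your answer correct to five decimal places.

0.11248

X ~ Binomial(n=14, p=0.49).
P(X=9) = C(14,9) · p^9 · (1−p)^5
= 2002 · 0.0016284 · 0.034503 = 0.1124811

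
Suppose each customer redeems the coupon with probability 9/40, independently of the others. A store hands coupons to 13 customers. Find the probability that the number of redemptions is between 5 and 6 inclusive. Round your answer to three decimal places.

0.134

X ~ Binomial(13, 0.225); P(5 ≤ X ≤ 6) = Σ C(13,k) p^k (1−p)^(13−k) over k:
  k=5: C(13,5)·0.225^5·0.775^8 = 0.09658
  k=6: C(13,6)·0.225^6·0.775^7 = 0.03739
Total = 0.13397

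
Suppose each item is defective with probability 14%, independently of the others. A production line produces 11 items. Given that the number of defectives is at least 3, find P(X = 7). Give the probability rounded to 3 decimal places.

0.001

X ~ Binomial(11, 0.14). Want P(X=7 | X≥3) = P(X=7) / P(X≥3).
P(X=7) = C(11,7)·0.14^7·0.86^4 = 0.00019
P(X≥3) = 1 − 0.19032 − 0.34080 − 0.27740 = 0.19148
Ratio = 0.00019 / 0.19148 = 0.00099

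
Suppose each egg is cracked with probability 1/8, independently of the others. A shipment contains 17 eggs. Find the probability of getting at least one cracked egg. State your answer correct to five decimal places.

0.89669

P(at least one) = 1 − P(none) = 1 − (1 − 0.125)^17
= 1 − 0.1033087 = 0.8966913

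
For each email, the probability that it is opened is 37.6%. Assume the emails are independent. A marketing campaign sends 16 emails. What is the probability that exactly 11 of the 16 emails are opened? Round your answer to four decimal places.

0.0088

X ~ Binomial(n=16, p=0.376).
P(X=11) = C(16,11) · p^11 · (1−p)^5
= 4368 · 2.1236e-05 · 0.094607 = 0.008776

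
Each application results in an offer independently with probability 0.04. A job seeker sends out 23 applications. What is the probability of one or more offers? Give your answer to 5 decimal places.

0.60894

P(at least one) = 1 − P(none) = 1 − (1 − 0.04)^23
= 1 − 0.3910555 = 0.6089445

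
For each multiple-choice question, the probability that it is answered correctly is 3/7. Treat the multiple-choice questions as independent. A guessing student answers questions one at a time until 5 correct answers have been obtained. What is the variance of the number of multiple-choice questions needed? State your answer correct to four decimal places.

15.5556

Y = total multiple-choice questions until the fifth success; negative binomial with r=5, p=0.428571.
Var(Y) = r(1−p)/p² = 5·0.571429 / 0.428571² = 15.555556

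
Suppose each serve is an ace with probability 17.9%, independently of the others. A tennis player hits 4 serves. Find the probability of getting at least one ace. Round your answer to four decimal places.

0.5457

P(at least one) = 1 − P(none) = 1 − (1 − 0.179)^4
= 1 − 0.454331 = 0.545669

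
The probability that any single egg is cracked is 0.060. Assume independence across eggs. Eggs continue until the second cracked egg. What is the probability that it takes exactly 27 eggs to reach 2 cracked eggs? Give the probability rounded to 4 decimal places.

0.0199

Y = trial on which the second success occurs; negative binomial, r=2, p=0.06.
P(Y=27) = C(26,1) · p^2 · (1−p)^25
= 26 · 0.0036 · 0.21291 = 0.019928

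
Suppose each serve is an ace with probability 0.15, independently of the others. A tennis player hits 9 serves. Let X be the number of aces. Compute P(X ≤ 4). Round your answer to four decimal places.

0.9944

X ~ Binomial(9, 0.15); P(X ≤ 4) = Σ C(9,k) p^k (1−p)^(9−k) over k:
  k=0: C(9,0)·0.15^0·0.85^9 = 0.231617
  k=1: C(9,1)·0.15^1·0.85^8 = 0.367862
  k=2: C(9,2)·0.15^2·0.85^7 = 0.259667
  k=3: C(9,3)·0.15^3·0.85^6 = 0.106922
  k=4: C(9,4)·0.15^4·0.85^5 = 0.028303
Total = 0.994371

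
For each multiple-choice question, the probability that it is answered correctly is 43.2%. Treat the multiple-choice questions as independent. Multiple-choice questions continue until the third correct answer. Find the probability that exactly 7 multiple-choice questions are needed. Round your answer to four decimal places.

Y = trial on which the third success occurs; negative binomial, r=3, p=0.432.
P(Y=7) = C(6,2) · p^3 · (1−p)^4
= 15 · 0.080622 · 0.10409 = 0.125874

0.1259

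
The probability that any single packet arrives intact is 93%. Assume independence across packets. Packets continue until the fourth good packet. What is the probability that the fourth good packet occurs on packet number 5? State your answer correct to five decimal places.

0.20945

Y = trial on which the fourth success occurs; negative binomial, r=4, p=0.93.
P(Y=5) = C(4,3) · p^4 · (1−p)^1
= 4 · 0.74805 · 0.07 = 0.2094546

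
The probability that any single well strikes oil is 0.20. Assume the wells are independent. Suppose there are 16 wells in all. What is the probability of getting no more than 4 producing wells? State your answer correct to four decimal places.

X ~ Binomial(16, 0.20); P(X ≤ 4) = Σ C(16,k) p^k (1−p)^(16−k) over k:
  k=0: C(16,0)·0.20^0·0.80^16 = 0.028147
  k=1: C(16,1)·0.20^1·0.80^15 = 0.112590
  k=2: C(16,2)·0.20^2·0.80^14 = 0.211106
  k=3: C(16,3)·0.20^3·0.80^13 = 0.246291
  k=4: C(16,4)·0.20^4·0.80^12 = 0.200111
Total = 0.798245

0.7982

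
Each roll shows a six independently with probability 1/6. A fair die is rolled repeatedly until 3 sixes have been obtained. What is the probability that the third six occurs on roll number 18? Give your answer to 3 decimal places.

Y = trial on which the third success occurs; negative binomial, r=3, p=0.166667.
P(Y=18) = C(17,2) · p^3 · (1−p)^15
= 136 · 0.0046296 · 0.064905 = 0.04087

0.041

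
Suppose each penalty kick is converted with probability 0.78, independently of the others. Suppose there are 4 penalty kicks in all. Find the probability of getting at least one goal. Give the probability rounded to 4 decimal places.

P(at least one) = 1 − P(none) = 1 − (1 − 0.78)^4
= 1 − 0.002343 = 0.997657

0.9977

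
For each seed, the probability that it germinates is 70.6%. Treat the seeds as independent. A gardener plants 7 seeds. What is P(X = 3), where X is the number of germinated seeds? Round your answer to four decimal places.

X ~ Binomial(n=7, p=0.706).
P(X=3) = C(7,3) · p^3 · (1−p)^4
= 35 · 0.3519 · 0.0074712 = 0.092018

0.0920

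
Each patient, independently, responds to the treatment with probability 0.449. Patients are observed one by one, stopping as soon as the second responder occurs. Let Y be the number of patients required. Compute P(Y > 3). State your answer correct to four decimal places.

0.5762

Needing more than 3 patients ⇔ fewer than 2 successes in the first 3. With X ~ Binomial(3, 0.449), P(Y > 3) = P(X ≤ 1).
  k=0: C(3,0)·0.449^0·0.551^3 = 0.167284
  k=1: C(3,1)·0.449^1·0.551^2 = 0.408951
P(X ≤ 1) = 0.576235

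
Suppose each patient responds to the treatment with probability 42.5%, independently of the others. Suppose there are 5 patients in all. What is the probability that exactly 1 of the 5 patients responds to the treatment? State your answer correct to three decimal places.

0.232

X ~ Binomial(n=5, p=0.425).
P(X=1) = C(5,1) · p^1 · (1−p)^4
= 5 · 0.425 · 0.10931 = 0.23229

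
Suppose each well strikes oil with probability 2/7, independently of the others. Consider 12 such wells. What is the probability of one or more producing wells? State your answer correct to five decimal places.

P(at least one) = 1 − P(none) = 1 − (1 − 0.285714)^12
= 1 − 0.0176386 = 0.9823614

0.98236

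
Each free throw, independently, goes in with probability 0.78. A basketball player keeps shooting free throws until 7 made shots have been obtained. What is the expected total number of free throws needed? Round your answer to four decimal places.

Y = total free throws until the seventh success; negative binomial with r=7, p=0.78.
E[Y] = r / p = 7 / 0.78 = 8.974359

8.9744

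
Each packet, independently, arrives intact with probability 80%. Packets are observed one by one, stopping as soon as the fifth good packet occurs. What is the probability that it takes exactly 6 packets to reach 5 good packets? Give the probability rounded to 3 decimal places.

Y = trial on which the fifth success occurs; negative binomial, r=5, p=0.80.
P(Y=6) = C(5,4) · p^5 · (1−p)^1
= 5 · 0.32768 · 0.2 = 0.32768

0.328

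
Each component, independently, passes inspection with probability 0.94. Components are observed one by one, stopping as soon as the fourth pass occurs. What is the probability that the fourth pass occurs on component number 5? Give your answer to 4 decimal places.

0.1874

Y = trial on which the fourth success occurs; negative binomial, r=4, p=0.94.
P(Y=5) = C(4,3) · p^4 · (1−p)^1
= 4 · 0.78075 · 0.06 = 0.187380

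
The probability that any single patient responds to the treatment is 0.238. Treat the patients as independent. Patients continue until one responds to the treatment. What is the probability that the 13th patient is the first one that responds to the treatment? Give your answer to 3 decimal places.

Geometric (trials to first success), p = 0.238.
P(Y = 13) = (1−p)^12 · p = 0.038323 · 0.238 = 0.00912

0.009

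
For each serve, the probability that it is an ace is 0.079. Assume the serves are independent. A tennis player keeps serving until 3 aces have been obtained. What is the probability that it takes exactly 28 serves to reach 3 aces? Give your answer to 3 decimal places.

Y = trial on which the third success occurs; negative binomial, r=3, p=0.079.
P(Y=28) = C(27,2) · p^3 · (1−p)^25
= 351 · 0.00049304 · 0.12779 = 0.02211

0.022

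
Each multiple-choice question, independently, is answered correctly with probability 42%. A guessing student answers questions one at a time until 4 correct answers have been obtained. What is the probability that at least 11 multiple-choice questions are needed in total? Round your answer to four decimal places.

Needing more than 10 multiple-choice questions ⇔ fewer than 4 successes in the first 10. With X ~ Binomial(10, 0.42), P(Y > 10) = P(X ≤ 3).
  k=0: C(10,0)·0.42^0·0.58^10 = 0.004308
  k=1: C(10,1)·0.42^1·0.58^9 = 0.031196
  k=2: C(10,2)·0.42^2·0.58^8 = 0.101656
  k=3: C(10,3)·0.42^3·0.58^7 = 0.196302
P(X ≤ 3) = 0.333463

0.3335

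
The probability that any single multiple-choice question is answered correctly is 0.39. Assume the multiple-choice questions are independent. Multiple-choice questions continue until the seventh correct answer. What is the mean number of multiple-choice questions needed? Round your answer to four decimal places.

17.9487

Y = total multiple-choice questions until the seventh success; negative binomial with r=7, p=0.39.
E[Y] = r / p = 7 / 0.39 = 17.948718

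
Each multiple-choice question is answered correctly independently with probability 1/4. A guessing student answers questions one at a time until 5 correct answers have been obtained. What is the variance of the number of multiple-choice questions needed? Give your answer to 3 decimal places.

60.000

Y = total multiple-choice questions until the fifth success; negative binomial with r=5, p=0.25.
Var(Y) = r(1−p)/p² = 5·0.75 / 0.25² = 60.00000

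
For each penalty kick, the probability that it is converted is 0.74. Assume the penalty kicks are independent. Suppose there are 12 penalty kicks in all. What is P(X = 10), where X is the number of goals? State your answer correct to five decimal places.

X ~ Binomial(n=12, p=0.74).
P(X=10) = C(12,10) · p^10 · (1−p)^2
= 66 · 0.04924 · 0.0676 = 0.2196888

0.21969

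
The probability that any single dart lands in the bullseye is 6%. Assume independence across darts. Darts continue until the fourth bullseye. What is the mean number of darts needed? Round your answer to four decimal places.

Y = total darts until the fourth success; negative binomial with r=4, p=0.06.
E[Y] = r / p = 4 / 0.06 = 66.666667

66.6667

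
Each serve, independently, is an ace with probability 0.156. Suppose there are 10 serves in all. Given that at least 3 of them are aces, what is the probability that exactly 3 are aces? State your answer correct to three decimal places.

0.710

X ~ Binomial(10, 0.156). Want P(X=3 | X≥3) = P(X=3) / P(X≥3).
P(X=3) = C(10,3)·0.156^3·0.844^7 = 0.13898
P(X≥3) = 1 − 0.18341 − 0.33901 − 0.28197 = 0.19562
Ratio = 0.13898 / 0.19562 = 0.71048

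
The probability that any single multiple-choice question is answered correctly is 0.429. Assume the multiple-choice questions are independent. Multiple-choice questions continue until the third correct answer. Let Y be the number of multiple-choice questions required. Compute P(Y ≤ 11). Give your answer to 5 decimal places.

Finishing within 11 multiple-choice questions ⇔ at least 3 successes in the first 11. With X ~ Binomial(11, 0.429), P(Y ≤ 11) = 1 − P(X ≤ 2).
  k=0: C(11,0)·0.429^0·0.571^11 = 0.0021038
  k=1: C(11,1)·0.429^1·0.571^10 = 0.0173865
  k=2: C(11,2)·0.429^2·0.571^9 = 0.0653134
1 − 0.0848036 = 0.9151964

0.91520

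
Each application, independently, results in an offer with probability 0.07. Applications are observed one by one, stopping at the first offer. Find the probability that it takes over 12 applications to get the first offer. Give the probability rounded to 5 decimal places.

0.41860

Y = number of applications to the first success; geometric, p = 0.07.
P(Y > 12) = P(first 12 all fail) = (1−p)^12 = 0.4185963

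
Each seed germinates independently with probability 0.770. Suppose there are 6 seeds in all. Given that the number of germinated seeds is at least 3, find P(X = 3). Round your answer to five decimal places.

X ~ Binomial(6, 0.77). Want P(X=3 | X≥3) = P(X=3) / P(X≥3).
P(X=3) = C(6,3)·0.77^3·0.23^3 = 0.1110927
P(X≥3) = 1 − 0.0001480 − 0.0029736 − 0.0248877 = 0.9719907
Ratio = 0.1110927 / 0.9719907 = 0.1142940

0.11429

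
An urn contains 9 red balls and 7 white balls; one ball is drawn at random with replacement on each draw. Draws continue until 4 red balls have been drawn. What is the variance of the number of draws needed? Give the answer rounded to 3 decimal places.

5.531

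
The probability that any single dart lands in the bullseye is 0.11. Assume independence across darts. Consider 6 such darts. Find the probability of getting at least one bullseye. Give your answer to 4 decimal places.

0.5030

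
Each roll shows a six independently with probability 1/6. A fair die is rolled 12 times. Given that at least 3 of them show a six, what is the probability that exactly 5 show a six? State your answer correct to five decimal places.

X ~ Binomial(12, 0.166667). Want P(X=5 | X≥3) = P(X=5) / P(X≥3).
P(X=5) = C(12,5)·0.166667^5·0.833333^7 = 0.0284250
P(X≥3) = 1 − 0.1121567 − 0.2691760 − 0.2960936 = 0.3225738
Ratio = 0.0284250 / 0.3225738 = 0.0881193

0.08812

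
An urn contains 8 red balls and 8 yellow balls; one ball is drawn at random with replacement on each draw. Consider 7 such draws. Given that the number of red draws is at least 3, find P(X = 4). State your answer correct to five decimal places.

X ~ Binomial(7, 0.50). Want P(X=4 | X≥3) = P(X=4) / P(X≥3).
P(X=4) = C(7,4)·0.50^4·0.50^3 = 0.2734375
P(X≥3) = 1 − 0.0078125 − 0.0546875 − 0.1640625 = 0.7734375
Ratio = 0.2734375 / 0.7734375 = 0.3535354

0.35354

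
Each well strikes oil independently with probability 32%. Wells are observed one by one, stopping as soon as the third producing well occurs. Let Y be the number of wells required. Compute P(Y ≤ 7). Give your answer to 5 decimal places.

0.39865

Finishing within 7 wells ⇔ at least 3 successes in the first 7. With X ~ Binomial(7, 0.32), P(Y ≤ 7) = 1 − P(X ≤ 2).
  k=0: C(7,0)·0.32^0·0.68^7 = 0.0672299
  k=1: C(7,1)·0.32^1·0.68^6 = 0.2214632
  k=2: C(7,2)·0.32^2·0.68^5 = 0.3126539
1 − 0.6013469 = 0.3986531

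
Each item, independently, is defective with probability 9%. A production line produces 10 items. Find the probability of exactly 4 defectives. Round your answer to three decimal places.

0.008

X ~ Binomial(n=10, p=0.09).
P(X=4) = C(10,4) · p^4 · (1−p)^6
= 210 · 6.561e-05 · 0.56787 = 0.00782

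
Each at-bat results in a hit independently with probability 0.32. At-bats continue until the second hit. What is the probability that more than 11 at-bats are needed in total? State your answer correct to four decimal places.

Needing more than 11 at-bats ⇔ fewer than 2 successes in the first 11. With X ~ Binomial(11, 0.32), P(Y > 11) = P(X ≤ 1).
  k=0: C(11,0)·0.32^0·0.68^11 = 0.014375
  k=1: C(11,1)·0.32^1·0.68^10 = 0.074410
P(X ≤ 1) = 0.088785

0.0888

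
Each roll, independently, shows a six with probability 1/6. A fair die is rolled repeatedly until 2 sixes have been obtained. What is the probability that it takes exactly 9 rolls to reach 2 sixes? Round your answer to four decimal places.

0.0620

Y = trial on which the second success occurs; negative binomial, r=2, p=0.166667.
P(Y=9) = C(8,1) · p^2 · (1−p)^7
= 8 · 0.027778 · 0.27908 = 0.062018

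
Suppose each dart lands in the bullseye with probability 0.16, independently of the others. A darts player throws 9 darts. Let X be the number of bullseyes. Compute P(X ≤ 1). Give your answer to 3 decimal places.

X ~ Binomial(9, 0.16); P(X ≤ 1) = Σ C(9,k) p^k (1−p)^(9−k) over k:
  k=0: C(9,0)·0.16^0·0.84^9 = 0.20822
  k=1: C(9,1)·0.16^1·0.84^8 = 0.35694
Total = 0.56516

0.565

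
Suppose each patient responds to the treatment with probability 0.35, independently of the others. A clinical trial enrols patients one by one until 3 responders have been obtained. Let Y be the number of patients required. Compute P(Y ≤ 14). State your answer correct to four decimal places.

0.9161

Finishing within 14 patients ⇔ at least 3 successes in the first 14. With X ~ Binomial(14, 0.35), P(Y ≤ 14) = 1 − P(X ≤ 2).
  k=0: C(14,0)·0.35^0·0.65^14 = 0.002403
  k=1: C(14,1)·0.35^1·0.65^13 = 0.018116
  k=2: C(14,2)·0.35^2·0.65^12 = 0.063407
1 − 0.083927 = 0.916073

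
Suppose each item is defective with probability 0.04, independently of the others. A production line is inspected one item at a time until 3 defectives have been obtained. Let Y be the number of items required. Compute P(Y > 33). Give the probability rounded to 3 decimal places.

0.856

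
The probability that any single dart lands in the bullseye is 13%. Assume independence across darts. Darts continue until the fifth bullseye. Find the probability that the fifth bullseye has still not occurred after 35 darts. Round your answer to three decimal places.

0.515

Needing more than 35 darts ⇔ fewer than 5 successes in the first 35. With X ~ Binomial(35, 0.13), P(Y > 35) = P(X ≤ 4).
  k=0: C(35,0)·0.13^0·0.87^35 = 0.00764
  k=1: C(35,1)·0.13^1·0.87^34 = 0.03996
  k=2: C(35,2)·0.13^2·0.87^33 = 0.10152
  k=3: C(35,3)·0.13^3·0.87^32 = 0.16686
  k=4: C(35,4)·0.13^4·0.87^31 = 0.19947
P(X ≤ 4) = 0.51545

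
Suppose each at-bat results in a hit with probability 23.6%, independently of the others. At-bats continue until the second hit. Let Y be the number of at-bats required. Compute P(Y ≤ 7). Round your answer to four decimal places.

0.5195

Finishing within 7 at-bats ⇔ at least 2 successes in the first 7. With X ~ Binomial(7, 0.236), P(Y ≤ 7) = 1 − P(X ≤ 1).
  k=0: C(7,0)·0.236^0·0.764^7 = 0.151933
  k=1: C(7,1)·0.236^1·0.764^6 = 0.328526
1 − 0.480460 = 0.519540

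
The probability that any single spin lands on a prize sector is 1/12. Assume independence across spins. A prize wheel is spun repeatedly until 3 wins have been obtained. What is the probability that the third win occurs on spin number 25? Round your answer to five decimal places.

0.02355

Y = trial on which the third success occurs; negative binomial, r=3, p=0.083333.
P(Y=25) = C(24,2) · p^3 · (1−p)^22
= 276 · 0.0005787 · 0.14745 = 0.0235514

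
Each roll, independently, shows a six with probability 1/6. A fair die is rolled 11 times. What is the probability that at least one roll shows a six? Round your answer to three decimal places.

0.865

P(at least one) = 1 − P(none) = 1 − (1 − 0.166667)^11
= 1 − 0.13459 = 0.86541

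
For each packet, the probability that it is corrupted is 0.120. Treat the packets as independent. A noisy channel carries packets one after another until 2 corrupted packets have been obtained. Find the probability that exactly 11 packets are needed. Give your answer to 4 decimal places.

0.0456

Y = trial on which the second success occurs; negative binomial, r=2, p=0.12.
P(Y=11) = C(10,1) · p^2 · (1−p)^9
= 10 · 0.0144 · 0.31648 = 0.045573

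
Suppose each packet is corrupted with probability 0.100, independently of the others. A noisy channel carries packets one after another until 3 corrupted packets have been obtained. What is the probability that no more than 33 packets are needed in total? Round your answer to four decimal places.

0.6543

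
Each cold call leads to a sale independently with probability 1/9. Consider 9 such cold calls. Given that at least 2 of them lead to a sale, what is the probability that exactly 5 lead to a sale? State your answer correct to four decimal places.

X ~ Binomial(9, 0.111111). Want P(X=5 | X≥2) = P(X=5) / P(X≥2).
P(X=5) = C(9,5)·0.111111^5·0.888889^4 = 0.001332
P(X≥2) = 1 − 0.346439 − 0.389744 = 0.263816
Ratio = 0.001332 / 0.263816 = 0.005049

0.0050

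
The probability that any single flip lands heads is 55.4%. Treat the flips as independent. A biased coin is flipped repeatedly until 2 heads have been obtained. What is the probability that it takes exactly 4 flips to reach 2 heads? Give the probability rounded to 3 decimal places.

0.183

Y = trial on which the second success occurs; negative binomial, r=2, p=0.554.
P(Y=4) = C(3,1) · p^2 · (1−p)^2
= 3 · 0.30692 · 0.19892 = 0.18315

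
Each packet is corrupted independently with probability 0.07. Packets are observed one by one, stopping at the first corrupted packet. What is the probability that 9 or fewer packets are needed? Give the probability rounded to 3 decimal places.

0.480

Y = number of packets to the first success; geometric, p = 0.07.
P(Y ≤ 9) = 1 − (1−p)^9 = 1 − 0.52041 = 0.47959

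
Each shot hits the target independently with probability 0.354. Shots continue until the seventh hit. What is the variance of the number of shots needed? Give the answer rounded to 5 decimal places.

Y = total shots until the seventh success; negative binomial with r=7, p=0.354.
Var(Y) = r(1−p)/p² = 7·0.646 / 0.354² = 36.0847777

36.08478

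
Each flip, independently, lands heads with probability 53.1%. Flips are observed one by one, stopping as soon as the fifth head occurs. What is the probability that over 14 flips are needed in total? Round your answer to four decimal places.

0.0575

Needing more than 14 flips ⇔ fewer than 5 successes in the first 14. With X ~ Binomial(14, 0.531), P(Y > 14) = P(X ≤ 4).
  k=0: C(14,0)·0.531^0·0.469^14 = 0.000025
  k=1: C(14,1)·0.531^1·0.469^13 = 0.000395
  k=2: C(14,2)·0.531^2·0.469^12 = 0.002906
  k=3: C(14,3)·0.531^3·0.469^11 = 0.013161
  k=4: C(14,4)·0.531^4·0.469^10 = 0.040977
P(X ≤ 4) = 0.057464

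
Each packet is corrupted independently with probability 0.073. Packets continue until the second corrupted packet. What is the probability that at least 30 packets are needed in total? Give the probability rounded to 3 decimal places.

Needing more than 29 packets ⇔ fewer than 2 successes in the first 29. With X ~ Binomial(29, 0.073), P(Y > 29) = P(X ≤ 1).
  k=0: C(29,0)·0.073^0·0.927^29 = 0.11100
  k=1: C(29,1)·0.073^1·0.927^28 = 0.25349
P(X ≤ 1) = 0.36448

0.364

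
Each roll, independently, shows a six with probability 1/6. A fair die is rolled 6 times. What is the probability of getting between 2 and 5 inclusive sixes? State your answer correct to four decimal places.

X ~ Binomial(6, 0.166667); P(2 ≤ X ≤ 5) = Σ C(6,k) p^k (1−p)^(6−k) over k:
  k=2: C(6,2)·0.166667^2·0.833333^4 = 0.200939
  k=3: C(6,3)·0.166667^3·0.833333^3 = 0.053584
  k=4: C(6,4)·0.166667^4·0.833333^2 = 0.008038
  k=5: C(6,5)·0.166667^5·0.833333^1 = 0.000643
Total = 0.263203

0.2632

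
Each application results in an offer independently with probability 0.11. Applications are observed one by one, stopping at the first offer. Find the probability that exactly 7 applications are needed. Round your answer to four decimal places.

Geometric (trials to first success), p = 0.11.
P(Y = 7) = (1−p)^6 · p = 0.49698 · 0.11 = 0.054668

0.0547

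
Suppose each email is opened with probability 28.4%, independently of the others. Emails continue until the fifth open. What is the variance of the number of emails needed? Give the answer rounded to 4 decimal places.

Y = total emails until the fifth success; negative binomial with r=5, p=0.284.
Var(Y) = r(1−p)/p² = 5·0.716 / 0.284² = 44.386035

44.3860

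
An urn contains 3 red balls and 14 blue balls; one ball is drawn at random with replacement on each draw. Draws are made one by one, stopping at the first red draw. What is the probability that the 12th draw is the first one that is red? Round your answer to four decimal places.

Geometric (trials to first success), p = 0.176471.
P(Y = 12) = (1−p)^11 · p = 0.11816 · 0.176471 = 0.020852

0.0209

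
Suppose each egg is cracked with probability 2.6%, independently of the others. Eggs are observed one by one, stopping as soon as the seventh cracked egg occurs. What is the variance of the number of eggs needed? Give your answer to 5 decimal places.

Y = total eggs until the seventh success; negative binomial with r=7, p=0.026.
Var(Y) = r(1−p)/p² = 7·0.974 / 0.026² = 10085.7988166

10085.79882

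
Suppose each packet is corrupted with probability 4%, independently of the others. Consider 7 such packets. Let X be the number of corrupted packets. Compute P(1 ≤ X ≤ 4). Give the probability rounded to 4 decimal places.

X ~ Binomial(7, 0.04); P(1 ≤ X ≤ 4) = Σ C(7,k) p^k (1−p)^(7−k) over k:
  k=1: C(7,1)·0.04^1·0.96^6 = 0.219172
  k=2: C(7,2)·0.04^2·0.96^5 = 0.027397
  k=3: C(7,3)·0.04^3·0.96^4 = 0.001903
  k=4: C(7,4)·0.04^4·0.96^3 = 0.000079
Total = 0.248551

0.2486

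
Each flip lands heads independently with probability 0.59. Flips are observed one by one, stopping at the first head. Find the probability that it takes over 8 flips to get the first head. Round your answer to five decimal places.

0.00080

Y = number of flips to the first success; geometric, p = 0.59.
P(Y > 8) = P(first 8 all fail) = (1−p)^8 = 0.0007985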